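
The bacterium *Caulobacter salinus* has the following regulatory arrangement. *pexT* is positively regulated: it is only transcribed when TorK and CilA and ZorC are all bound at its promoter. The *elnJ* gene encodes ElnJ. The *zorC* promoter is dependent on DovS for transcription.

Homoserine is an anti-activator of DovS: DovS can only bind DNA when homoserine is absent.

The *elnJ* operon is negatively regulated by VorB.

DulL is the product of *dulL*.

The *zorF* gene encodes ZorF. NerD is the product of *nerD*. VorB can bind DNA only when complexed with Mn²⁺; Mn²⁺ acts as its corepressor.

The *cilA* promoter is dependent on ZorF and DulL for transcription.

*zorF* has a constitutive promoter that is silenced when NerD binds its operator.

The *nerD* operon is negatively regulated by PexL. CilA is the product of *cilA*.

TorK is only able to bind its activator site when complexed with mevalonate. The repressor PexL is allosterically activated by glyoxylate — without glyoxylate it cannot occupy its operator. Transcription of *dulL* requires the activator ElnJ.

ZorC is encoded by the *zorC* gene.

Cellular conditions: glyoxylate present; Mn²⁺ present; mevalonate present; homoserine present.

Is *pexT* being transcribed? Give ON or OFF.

OFF

Mevalonate is present, so TorK is active.
Glyoxylate is present, so PexL is active.
With repressor PexL bound, *nerD* is not transcribed.
So NerD is not produced.
With no repressor bound, *zorF* is transcribed.
So ZorF is produced and active.
Mn²⁺ is present, so VorB is active.
With repressor VorB bound, *elnJ* is not transcribed.
So ElnJ is not produced.
Required activator ElnJ is absent, so *dulL* is not transcribed.
So DulL is not produced.
Required activator DulL is absent, so *cilA* is not transcribed.
So CilA is not produced.
Homoserine is present, so DovS is inactive.
Required activator DovS is absent, so *zorC* is not transcribed.
So ZorC is not produced.
Required activator CilA is absent, so *pexT* is not transcribed.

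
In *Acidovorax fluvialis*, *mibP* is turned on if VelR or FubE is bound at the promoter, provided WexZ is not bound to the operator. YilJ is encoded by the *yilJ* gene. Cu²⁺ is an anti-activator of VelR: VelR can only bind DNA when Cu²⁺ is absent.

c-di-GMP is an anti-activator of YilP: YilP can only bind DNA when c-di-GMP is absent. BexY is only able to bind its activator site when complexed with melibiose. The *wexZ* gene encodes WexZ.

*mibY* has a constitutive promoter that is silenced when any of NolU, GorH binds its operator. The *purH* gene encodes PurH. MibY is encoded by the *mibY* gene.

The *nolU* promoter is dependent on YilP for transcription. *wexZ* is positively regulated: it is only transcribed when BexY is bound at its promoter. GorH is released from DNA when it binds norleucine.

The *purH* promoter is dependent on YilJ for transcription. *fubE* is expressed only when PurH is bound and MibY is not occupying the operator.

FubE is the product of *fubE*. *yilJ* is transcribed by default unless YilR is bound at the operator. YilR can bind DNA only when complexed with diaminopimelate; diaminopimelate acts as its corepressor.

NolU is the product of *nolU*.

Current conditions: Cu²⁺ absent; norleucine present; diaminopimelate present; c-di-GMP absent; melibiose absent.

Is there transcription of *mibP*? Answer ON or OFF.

Cu²⁺ is absent, so VelR is active.
Melibiose is absent, so BexY is inactive.
Required activator BexY is absent, so *wexZ* is not transcribed.
So WexZ is not produced.
c-di-GMP is absent, so YilP is active.
No repressor is bound and YilP is active, so *nolU* is transcribed.
So NolU is produced and active.
Norleucine is present, so GorH is inactive.
With repressor NolU bound, *mibY* is not transcribed.
So MibY is not produced.
Diaminopimelate is present, so YilR is active.
With repressor YilR bound, *yilJ* is not transcribed.
So YilJ is not produced.
Required activator YilJ is absent, so *purH* is not transcribed.
So PurH is not produced.
Required activator PurH is absent, so *fubE* is not transcribed.
So FubE is not produced.
Activator VelR is present, so *mibP* is transcribed.

ON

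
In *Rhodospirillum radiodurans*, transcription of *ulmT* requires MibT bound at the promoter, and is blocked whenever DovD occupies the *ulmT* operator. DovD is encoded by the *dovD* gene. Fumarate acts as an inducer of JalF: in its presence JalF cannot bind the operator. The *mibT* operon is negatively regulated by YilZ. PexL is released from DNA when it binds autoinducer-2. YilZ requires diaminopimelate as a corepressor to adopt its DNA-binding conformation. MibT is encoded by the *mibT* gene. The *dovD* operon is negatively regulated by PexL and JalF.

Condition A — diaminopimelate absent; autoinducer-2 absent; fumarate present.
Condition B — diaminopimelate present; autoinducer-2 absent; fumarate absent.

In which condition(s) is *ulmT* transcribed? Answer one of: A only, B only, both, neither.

A only

Condition A:
Diaminopimelate is absent, so YilZ is inactive.
With no repressor bound, *mibT* is transcribed.
So MibT is produced and active.
Autoinducer-2 is absent, so PexL is active.
Fumarate is present, so JalF is inactive.
With repressor PexL bound, *dovD* is not transcribed.
So DovD is not produced.
No repressor is bound and MibT is active, so *ulmT* is transcribed.
→ *ulmT* is ON in A.
Condition B:
Diaminopimelate is present, so YilZ is active.
With repressor YilZ bound, *mibT* is not transcribed.
So MibT is not produced.
Autoinducer-2 is absent, so PexL is active.
Fumarate is absent, so JalF is active.
With repressor PexL bound, *dovD* is not transcribed.
So DovD is not produced.
Required activator MibT is absent, so *ulmT* is not transcribed.
→ *ulmT* is OFF in B.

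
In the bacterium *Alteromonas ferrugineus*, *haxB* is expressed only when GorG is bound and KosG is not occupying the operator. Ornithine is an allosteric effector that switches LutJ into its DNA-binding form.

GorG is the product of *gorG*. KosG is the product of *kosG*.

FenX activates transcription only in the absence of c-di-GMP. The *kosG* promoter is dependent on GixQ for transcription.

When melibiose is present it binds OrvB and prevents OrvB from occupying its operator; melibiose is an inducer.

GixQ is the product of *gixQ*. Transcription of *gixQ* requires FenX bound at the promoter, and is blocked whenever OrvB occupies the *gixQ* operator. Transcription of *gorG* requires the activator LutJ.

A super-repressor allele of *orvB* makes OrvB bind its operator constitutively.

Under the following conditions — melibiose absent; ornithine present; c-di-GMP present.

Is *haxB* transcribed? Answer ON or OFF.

ON

Ornithine is present, so LutJ is active.
No repressor is bound and LutJ is active, so *gorG* is transcribed.
So GorG is produced and active.
OrvB is constitutively active in this strain.
c-di-GMP is present, so FenX is inactive.
With repressor OrvB bound, *gixQ* is not transcribed.
So GixQ is not produced.
Required activator GixQ is absent, so *kosG* is not transcribed.
So KosG is not produced.
No repressor is bound and GorG is active, so *haxB* is transcribed.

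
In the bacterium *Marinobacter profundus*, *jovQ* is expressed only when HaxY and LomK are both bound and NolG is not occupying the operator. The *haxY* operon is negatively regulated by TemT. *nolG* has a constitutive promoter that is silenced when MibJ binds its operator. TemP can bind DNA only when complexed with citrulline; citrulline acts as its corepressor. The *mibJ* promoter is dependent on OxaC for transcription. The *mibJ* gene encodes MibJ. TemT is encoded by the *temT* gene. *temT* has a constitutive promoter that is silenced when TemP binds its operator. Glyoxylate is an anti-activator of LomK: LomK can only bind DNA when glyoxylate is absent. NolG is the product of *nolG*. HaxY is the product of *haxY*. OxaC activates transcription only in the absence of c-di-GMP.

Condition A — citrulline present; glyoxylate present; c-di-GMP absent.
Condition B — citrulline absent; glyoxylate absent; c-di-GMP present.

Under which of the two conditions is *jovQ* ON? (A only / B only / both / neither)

Condition A:
Citrulline is present, so TemP is active.
With repressor TemP bound, *temT* is not transcribed.
So TemT is not produced.
With no repressor bound, *haxY* is transcribed.
So HaxY is produced and active.
Glyoxylate is present, so LomK is inactive.
c-di-GMP is absent, so OxaC is active.
No repressor is bound and OxaC is active, so *mibJ* is transcribed.
So MibJ is produced and active.
With repressor MibJ bound, *nolG* is not transcribed.
So NolG is not produced.
Required activator LomK is absent, so *jovQ* is not transcribed.
→ *jovQ* is OFF in A.
Condition B:
Citrulline is absent, so TemP is inactive.
With no repressor bound, *temT* is transcribed.
So TemT is produced and active.
With repressor TemT bound, *haxY* is not transcribed.
So HaxY is not produced.
Glyoxylate is absent, so LomK is active.
c-di-GMP is present, so OxaC is inactive.
Required activator OxaC is absent, so *mibJ* is not transcribed.
So MibJ is not produced.
With no repressor bound, *nolG* is transcribed.
So NolG is produced and active.
With repressor NolG bound, *jovQ* is not transcribed.
→ *jovQ* is OFF in B.

neither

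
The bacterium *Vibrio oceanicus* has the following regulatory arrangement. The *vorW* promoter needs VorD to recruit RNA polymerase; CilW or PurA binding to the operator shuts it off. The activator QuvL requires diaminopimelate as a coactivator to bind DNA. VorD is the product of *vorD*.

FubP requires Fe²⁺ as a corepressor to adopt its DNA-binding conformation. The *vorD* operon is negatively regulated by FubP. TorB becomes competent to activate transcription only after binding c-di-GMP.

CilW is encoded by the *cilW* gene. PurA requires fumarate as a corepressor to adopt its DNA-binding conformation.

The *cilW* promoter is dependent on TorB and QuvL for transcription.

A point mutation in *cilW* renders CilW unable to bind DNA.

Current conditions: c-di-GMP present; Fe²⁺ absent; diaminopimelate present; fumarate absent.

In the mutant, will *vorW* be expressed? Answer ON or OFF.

ON

CilW is non-functional in this strain, so it has no effect.
Fumarate is absent, so PurA is inactive.
Fe²⁺ is absent, so FubP is inactive.
With no repressor bound, *vorD* is transcribed.
So VorD is produced and active.
No repressor is bound and VorD is active, so *vorW* is transcribed.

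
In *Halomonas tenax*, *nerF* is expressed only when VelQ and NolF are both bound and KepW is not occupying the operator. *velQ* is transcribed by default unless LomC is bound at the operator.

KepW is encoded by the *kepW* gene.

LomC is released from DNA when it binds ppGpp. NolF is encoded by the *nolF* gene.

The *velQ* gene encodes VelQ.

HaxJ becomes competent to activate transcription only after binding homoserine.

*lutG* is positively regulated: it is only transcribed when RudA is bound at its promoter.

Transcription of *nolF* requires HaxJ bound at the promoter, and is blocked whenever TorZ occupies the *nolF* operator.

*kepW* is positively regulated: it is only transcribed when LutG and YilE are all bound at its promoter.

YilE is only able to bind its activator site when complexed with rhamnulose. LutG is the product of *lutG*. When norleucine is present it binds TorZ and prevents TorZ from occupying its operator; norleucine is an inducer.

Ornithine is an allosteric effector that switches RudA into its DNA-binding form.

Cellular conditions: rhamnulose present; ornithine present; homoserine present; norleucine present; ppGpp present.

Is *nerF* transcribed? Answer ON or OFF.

OFF

Ornithine is present, so RudA is active.
No repressor is bound and RudA is active, so *lutG* is transcribed.
So LutG is produced and active.
Rhamnulose is present, so YilE is active.
No repressor is bound and LutG and YilE are active, so *kepW* is transcribed.
So KepW is produced and active.
ppGpp is present, so LomC is inactive.
With no repressor bound, *velQ* is transcribed.
So VelQ is produced and active.
Norleucine is present, so TorZ is inactive.
Homoserine is present, so HaxJ is active.
No repressor is bound and HaxJ is active, so *nolF* is transcribed.
So NolF is produced and active.
With repressor KepW bound, *nerF* is not transcribed.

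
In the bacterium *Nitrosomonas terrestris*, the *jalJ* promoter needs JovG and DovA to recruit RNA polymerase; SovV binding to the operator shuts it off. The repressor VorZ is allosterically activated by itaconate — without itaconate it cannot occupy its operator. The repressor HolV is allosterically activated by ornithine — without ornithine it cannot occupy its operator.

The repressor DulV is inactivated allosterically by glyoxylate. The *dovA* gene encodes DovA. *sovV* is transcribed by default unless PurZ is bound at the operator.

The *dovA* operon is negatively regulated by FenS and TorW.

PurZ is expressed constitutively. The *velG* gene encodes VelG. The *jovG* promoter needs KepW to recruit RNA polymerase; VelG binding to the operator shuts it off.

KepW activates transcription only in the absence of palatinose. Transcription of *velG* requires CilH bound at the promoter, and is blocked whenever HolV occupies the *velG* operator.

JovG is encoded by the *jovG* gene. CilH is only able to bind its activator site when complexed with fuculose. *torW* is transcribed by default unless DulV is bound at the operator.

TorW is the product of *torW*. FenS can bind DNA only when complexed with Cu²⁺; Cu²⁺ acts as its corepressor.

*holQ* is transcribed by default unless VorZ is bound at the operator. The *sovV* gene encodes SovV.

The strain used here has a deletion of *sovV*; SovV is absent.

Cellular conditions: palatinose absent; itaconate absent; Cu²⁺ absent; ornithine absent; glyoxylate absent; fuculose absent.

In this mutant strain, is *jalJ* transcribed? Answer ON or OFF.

ON

Palatinose is absent, so KepW is active.
Fuculose is absent, so CilH is inactive.
Ornithine is absent, so HolV is inactive.
Required activator CilH is absent, so *velG* is not transcribed.
So VelG is not produced.
No repressor is bound and KepW is active, so *jovG* is transcribed.
So JovG is produced and active.
Cu²⁺ is absent, so FenS is inactive.
Glyoxylate is absent, so DulV is active.
With repressor DulV bound, *torW* is not transcribed.
So TorW is not produced.
With no repressor bound, *dovA* is transcribed.
So DovA is produced and active.
SovV is non-functional in this strain, so it has no effect.
No repressor is bound and JovG and DovA are active, so *jalJ* is transcribed.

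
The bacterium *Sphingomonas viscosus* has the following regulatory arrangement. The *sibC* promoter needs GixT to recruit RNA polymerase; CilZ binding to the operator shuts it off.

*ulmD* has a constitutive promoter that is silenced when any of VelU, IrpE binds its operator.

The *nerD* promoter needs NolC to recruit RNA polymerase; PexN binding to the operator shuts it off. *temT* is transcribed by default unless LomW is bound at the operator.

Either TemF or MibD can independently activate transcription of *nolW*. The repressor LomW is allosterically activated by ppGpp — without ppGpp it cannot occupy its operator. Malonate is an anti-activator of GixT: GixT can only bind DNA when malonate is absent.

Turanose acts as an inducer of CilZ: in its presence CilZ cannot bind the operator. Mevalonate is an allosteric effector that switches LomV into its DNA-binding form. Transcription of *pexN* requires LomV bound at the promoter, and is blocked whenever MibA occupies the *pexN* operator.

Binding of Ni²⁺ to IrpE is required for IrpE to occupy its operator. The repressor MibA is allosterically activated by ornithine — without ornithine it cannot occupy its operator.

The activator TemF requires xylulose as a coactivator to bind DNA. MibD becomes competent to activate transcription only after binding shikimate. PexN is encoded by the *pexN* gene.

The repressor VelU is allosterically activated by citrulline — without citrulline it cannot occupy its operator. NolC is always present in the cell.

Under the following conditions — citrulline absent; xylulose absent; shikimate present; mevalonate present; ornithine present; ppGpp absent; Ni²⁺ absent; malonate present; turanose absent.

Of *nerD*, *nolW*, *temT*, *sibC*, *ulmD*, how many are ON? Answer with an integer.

4

NolC is produced constitutively and is active.
Ornithine is present, so MibA is active.
Mevalonate is present, so LomV is active.
With repressor MibA bound, *pexN* is not transcribed.
So PexN is not produced.
No repressor is bound and NolC is active, so *nerD* is transcribed.
→ *nerD* is ON.
Xylulose is absent, so TemF is inactive.
Shikimate is present, so MibD is active.
Activator MibD is present, so *nolW* is transcribed.
→ *nolW* is ON.
ppGpp is absent, so LomW is inactive.
With no repressor bound, *temT* is transcribed.
→ *temT* is ON.
Turanose is absent, so CilZ is active.
Malonate is present, so GixT is inactive.
With repressor CilZ bound, *sibC* is not transcribed.
→ *sibC* is OFF.
Citrulline is absent, so VelU is inactive.
Ni²⁺ is absent, so IrpE is inactive.
With no repressor bound, *ulmD* is transcribed.
→ *ulmD* is ON.
4 of the 5 genes are transcribed.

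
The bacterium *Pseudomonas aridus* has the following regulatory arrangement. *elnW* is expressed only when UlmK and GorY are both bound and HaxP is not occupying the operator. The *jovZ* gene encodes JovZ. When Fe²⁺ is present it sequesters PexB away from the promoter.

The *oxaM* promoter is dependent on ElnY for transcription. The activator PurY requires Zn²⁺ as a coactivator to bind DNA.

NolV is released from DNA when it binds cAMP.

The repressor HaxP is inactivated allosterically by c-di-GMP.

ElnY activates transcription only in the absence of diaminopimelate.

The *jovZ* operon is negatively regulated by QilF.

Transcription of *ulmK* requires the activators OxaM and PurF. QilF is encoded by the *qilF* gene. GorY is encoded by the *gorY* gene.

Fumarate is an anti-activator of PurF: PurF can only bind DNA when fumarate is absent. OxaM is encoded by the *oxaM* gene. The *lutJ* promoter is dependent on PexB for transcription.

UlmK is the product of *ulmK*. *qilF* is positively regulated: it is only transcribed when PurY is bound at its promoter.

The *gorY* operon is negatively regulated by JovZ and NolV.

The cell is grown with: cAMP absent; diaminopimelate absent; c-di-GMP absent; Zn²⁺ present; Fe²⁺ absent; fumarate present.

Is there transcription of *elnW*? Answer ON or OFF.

Diaminopimelate is absent, so ElnY is active.
No repressor is bound and ElnY is active, so *oxaM* is transcribed.
So OxaM is produced and active.
Fumarate is present, so PurF is inactive.
Required activator PurF is absent, so *ulmK* is not transcribed.
So UlmK is not produced.
c-di-GMP is absent, so HaxP is active.
Zn²⁺ is present, so PurY is active.
No repressor is bound and PurY is active, so *qilF* is transcribed.
So QilF is produced and active.
With repressor QilF bound, *jovZ* is not transcribed.
So JovZ is not produced.
cAMP is absent, so NolV is active.
With repressor NolV bound, *gorY* is not transcribed.
So GorY is not produced.
With repressor HaxP bound, *elnW* is not transcribed.

OFF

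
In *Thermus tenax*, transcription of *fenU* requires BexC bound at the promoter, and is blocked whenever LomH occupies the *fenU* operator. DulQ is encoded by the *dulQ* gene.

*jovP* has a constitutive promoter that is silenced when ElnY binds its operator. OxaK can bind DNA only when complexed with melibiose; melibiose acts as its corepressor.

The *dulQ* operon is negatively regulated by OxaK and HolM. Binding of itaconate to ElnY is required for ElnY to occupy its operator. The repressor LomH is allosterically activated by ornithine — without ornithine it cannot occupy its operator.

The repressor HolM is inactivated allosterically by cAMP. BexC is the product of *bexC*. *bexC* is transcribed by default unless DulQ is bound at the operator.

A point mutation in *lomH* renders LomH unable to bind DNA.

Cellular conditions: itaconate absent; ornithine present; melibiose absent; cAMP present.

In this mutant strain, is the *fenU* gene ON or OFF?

OFF

Melibiose is absent, so OxaK is inactive.
cAMP is present, so HolM is inactive.
With no repressor bound, *dulQ* is transcribed.
So DulQ is produced and active.
With repressor DulQ bound, *bexC* is not transcribed.
So BexC is not produced.
LomH is non-functional in this strain, so it has no effect.
Required activator BexC is absent, so *fenU* is not transcribed.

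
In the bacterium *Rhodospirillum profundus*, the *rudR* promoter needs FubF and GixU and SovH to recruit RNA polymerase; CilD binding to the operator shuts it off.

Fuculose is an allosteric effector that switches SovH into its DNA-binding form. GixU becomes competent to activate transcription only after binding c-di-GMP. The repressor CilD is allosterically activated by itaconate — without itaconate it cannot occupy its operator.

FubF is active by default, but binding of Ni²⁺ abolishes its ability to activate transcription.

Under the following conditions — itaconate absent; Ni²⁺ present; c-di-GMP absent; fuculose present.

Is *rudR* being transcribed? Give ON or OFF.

Ni²⁺ is present, so FubF is inactive.
Itaconate is absent, so CilD is inactive.
c-di-GMP is absent, so GixU is inactive.
Fuculose is present, so SovH is active.
Required activator FubF is absent, so *rudR* is not transcribed.

OFF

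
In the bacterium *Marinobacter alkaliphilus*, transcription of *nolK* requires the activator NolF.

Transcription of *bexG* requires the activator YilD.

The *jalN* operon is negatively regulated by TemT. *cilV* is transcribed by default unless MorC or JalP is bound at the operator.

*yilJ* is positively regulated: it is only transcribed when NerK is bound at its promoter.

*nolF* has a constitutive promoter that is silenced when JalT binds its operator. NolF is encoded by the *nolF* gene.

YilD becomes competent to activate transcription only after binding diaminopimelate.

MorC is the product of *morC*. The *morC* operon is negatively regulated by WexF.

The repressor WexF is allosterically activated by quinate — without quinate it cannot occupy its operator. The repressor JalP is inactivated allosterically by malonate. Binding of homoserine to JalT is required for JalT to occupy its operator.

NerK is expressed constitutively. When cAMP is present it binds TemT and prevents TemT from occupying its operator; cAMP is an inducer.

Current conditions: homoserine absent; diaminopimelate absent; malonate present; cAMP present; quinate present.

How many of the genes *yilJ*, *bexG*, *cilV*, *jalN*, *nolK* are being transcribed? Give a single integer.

4

NerK is produced constitutively and is active.
No repressor is bound and NerK is active, so *yilJ* is transcribed.
→ *yilJ* is ON.
Diaminopimelate is absent, so YilD is inactive.
Required activator YilD is absent, so *bexG* is not transcribed.
→ *bexG* is OFF.
Quinate is present, so WexF is active.
With repressor WexF bound, *morC* is not transcribed.
So MorC is not produced.
Malonate is present, so JalP is inactive.
With no repressor bound, *cilV* is transcribed.
→ *cilV* is ON.
cAMP is present, so TemT is inactive.
With no repressor bound, *jalN* is transcribed.
→ *jalN* is ON.
Homoserine is absent, so JalT is inactive.
With no repressor bound, *nolF* is transcribed.
So NolF is produced and active.
No repressor is bound and NolF is active, so *nolK* is transcribed.
→ *nolK* is ON.
4 of the 5 genes are transcribed.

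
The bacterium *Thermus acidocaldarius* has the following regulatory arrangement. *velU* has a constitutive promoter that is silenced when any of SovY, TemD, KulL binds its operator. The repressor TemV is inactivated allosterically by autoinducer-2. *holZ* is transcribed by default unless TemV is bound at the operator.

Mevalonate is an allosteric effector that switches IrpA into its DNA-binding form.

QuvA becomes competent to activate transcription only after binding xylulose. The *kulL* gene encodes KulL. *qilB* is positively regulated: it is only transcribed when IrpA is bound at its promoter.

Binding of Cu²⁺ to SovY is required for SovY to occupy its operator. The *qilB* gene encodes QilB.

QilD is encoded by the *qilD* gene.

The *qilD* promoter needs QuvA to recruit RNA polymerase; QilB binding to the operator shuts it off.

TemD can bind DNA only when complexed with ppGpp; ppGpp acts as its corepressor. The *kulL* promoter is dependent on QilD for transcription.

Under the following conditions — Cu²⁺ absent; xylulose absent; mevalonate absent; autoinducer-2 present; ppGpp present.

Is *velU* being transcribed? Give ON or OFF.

Cu²⁺ is absent, so SovY is inactive.
ppGpp is present, so TemD is active.
Mevalonate is absent, so IrpA is inactive.
Required activator IrpA is absent, so *qilB* is not transcribed.
So QilB is not produced.
Xylulose is absent, so QuvA is inactive.
Required activator QuvA is absent, so *qilD* is not transcribed.
So QilD is not produced.
Required activator QilD is absent, so *kulL* is not transcribed.
So KulL is not produced.
With repressor TemD bound, *velU* is not transcribed.

OFF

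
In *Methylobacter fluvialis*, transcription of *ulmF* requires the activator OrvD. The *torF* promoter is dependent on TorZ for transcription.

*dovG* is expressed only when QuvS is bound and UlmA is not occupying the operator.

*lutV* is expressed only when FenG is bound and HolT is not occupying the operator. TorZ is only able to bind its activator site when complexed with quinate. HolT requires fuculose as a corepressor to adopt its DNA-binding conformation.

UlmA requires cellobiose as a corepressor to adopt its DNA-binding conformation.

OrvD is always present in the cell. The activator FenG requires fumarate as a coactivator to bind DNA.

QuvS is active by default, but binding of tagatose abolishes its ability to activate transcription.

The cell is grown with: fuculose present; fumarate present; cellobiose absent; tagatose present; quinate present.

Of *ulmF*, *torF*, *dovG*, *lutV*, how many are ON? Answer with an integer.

OrvD is produced constitutively and is active.
No repressor is bound and OrvD is active, so *ulmF* is transcribed.
→ *ulmF* is ON.
Quinate is present, so TorZ is active.
No repressor is bound and TorZ is active, so *torF* is transcribed.
→ *torF* is ON.
Cellobiose is absent, so UlmA is inactive.
Tagatose is present, so QuvS is inactive.
Required activator QuvS is absent, so *dovG* is not transcribed.
→ *dovG* is OFF.
Fuculose is present, so HolT is active.
Fumarate is present, so FenG is active.
With repressor HolT bound, *lutV* is not transcribed.
→ *lutV* is OFF.
2 of the 4 genes are transcribed.

2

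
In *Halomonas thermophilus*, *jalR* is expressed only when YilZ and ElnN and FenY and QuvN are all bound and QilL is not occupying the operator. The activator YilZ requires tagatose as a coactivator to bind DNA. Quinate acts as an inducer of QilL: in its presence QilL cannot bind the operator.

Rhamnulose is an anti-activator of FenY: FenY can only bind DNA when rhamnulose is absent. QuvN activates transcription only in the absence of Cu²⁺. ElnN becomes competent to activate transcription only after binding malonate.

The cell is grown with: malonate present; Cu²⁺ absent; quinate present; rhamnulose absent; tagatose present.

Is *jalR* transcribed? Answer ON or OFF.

ON

Tagatose is present, so YilZ is active.
Malonate is present, so ElnN is active.
Rhamnulose is absent, so FenY is active.
Cu²⁺ is absent, so QuvN is active.
Quinate is present, so QilL is inactive.
No repressor is bound and YilZ and ElnN and FenY and QuvN are active, so *jalR* is transcribed.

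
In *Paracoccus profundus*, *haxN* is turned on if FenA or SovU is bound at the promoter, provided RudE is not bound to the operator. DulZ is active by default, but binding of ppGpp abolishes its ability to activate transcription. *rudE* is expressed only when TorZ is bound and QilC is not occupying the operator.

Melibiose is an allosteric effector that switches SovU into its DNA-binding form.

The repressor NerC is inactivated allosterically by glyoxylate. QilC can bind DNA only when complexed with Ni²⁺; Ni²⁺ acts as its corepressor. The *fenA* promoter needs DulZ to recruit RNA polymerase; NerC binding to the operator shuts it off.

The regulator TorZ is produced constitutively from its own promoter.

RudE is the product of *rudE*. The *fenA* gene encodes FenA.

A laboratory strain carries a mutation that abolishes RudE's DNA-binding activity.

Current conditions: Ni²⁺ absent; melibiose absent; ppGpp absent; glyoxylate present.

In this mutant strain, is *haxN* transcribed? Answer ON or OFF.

ON

Glyoxylate is present, so NerC is inactive.
ppGpp is absent, so DulZ is active.
No repressor is bound and DulZ is active, so *fenA* is transcribed.
So FenA is produced and active.
Melibiose is absent, so SovU is inactive.
RudE is non-functional in this strain, so it has no effect.
Activator FenA is present, so *haxN* is transcribed.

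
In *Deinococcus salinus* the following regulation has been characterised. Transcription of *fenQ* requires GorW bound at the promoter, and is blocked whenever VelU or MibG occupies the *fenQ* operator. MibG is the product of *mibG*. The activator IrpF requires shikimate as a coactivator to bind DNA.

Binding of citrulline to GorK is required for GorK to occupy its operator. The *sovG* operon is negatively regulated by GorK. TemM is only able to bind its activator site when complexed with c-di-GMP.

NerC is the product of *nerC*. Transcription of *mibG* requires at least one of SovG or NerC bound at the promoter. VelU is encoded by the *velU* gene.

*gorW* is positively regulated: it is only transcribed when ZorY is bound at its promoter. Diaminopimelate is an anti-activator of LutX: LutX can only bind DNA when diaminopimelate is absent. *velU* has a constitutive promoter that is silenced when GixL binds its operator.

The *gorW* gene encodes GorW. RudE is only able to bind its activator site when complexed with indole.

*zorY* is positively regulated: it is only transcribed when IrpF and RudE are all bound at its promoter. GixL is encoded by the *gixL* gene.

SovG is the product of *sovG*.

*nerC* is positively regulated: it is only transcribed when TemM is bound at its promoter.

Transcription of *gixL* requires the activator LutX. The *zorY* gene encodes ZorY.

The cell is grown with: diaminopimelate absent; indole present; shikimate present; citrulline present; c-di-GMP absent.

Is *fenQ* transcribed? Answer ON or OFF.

Diaminopimelate is absent, so LutX is active.
No repressor is bound and LutX is active, so *gixL* is transcribed.
So GixL is produced and active.
With repressor GixL bound, *velU* is not transcribed.
So VelU is not produced.
Citrulline is present, so GorK is active.
With repressor GorK bound, *sovG* is not transcribed.
So SovG is not produced.
c-di-GMP is absent, so TemM is inactive.
Required activator TemM is absent, so *nerC* is not transcribed.
So NerC is not produced.
No activator is available at the *mibG* promoter, so *mibG* is not transcribed.
So MibG is not produced.
Shikimate is present, so IrpF is active.
Indole is present, so RudE is active.
No repressor is bound and IrpF and RudE are active, so *zorY* is transcribed.
So ZorY is produced and active.
No repressor is bound and ZorY is active, so *gorW* is transcribed.
So GorW is produced and active.
No repressor is bound and GorW is active, so *fenQ* is transcribed.

ON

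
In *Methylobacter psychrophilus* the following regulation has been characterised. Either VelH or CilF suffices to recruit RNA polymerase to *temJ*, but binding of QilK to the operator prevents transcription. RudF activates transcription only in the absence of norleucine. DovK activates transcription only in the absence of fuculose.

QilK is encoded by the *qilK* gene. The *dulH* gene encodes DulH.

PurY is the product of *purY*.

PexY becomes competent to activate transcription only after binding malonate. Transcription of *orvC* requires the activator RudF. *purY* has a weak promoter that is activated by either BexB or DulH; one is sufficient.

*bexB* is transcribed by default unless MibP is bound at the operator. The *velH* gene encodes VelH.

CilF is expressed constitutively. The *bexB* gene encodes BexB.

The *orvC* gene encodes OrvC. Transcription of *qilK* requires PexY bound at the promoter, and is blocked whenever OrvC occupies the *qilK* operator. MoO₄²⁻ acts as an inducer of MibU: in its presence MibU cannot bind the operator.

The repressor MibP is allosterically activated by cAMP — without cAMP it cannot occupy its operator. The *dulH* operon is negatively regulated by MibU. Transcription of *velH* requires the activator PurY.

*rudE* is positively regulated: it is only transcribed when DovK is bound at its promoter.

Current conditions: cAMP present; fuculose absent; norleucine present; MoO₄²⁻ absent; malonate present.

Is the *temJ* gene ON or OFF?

OFF

cAMP is present, so MibP is active.
With repressor MibP bound, *bexB* is not transcribed.
So BexB is not produced.
MoO₄²⁻ is absent, so MibU is active.
With repressor MibU bound, *dulH* is not transcribed.
So DulH is not produced.
No activator is available at the *purY* promoter, so *purY* is not transcribed.
So PurY is not produced.
Required activator PurY is absent, so *velH* is not transcribed.
So VelH is not produced.
Malonate is present, so PexY is active.
Norleucine is present, so RudF is inactive.
Required activator RudF is absent, so *orvC* is not transcribed.
So OrvC is not produced.
No repressor is bound and PexY is active, so *qilK* is transcribed.
So QilK is produced and active.
CilF is produced constitutively and is active.
With repressor QilK bound, *temJ* is not transcribed.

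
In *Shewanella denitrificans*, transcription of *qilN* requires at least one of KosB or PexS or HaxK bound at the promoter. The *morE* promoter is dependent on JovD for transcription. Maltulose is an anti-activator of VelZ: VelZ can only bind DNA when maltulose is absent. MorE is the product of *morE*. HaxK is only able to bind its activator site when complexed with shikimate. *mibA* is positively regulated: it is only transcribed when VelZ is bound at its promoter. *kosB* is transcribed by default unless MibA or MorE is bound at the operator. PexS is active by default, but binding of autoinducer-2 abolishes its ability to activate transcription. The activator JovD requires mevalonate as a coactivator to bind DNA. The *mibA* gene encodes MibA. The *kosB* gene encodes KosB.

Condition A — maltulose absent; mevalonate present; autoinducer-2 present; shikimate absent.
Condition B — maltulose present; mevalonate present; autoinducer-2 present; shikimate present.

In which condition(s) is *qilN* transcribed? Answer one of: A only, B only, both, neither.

Condition A:
Maltulose is absent, so VelZ is active.
No repressor is bound and VelZ is active, so *mibA* is transcribed.
So MibA is produced and active.
Mevalonate is present, so JovD is active.
No repressor is bound and JovD is active, so *morE* is transcribed.
So MorE is produced and active.
With repressor MibA bound, *kosB* is not transcribed.
So KosB is not produced.
Autoinducer-2 is present, so PexS is inactive.
Shikimate is absent, so HaxK is inactive.
No activator is available at the *qilN* promoter, so *qilN* is not transcribed.
→ *qilN* is OFF in A.
Condition B:
Maltulose is present, so VelZ is inactive.
Required activator VelZ is absent, so *mibA* is not transcribed.
So MibA is not produced.
Mevalonate is present, so JovD is active.
No repressor is bound and JovD is active, so *morE* is transcribed.
So MorE is produced and active.
With repressor MorE bound, *kosB* is not transcribed.
So KosB is not produced.
Autoinducer-2 is present, so PexS is inactive.
Shikimate is present, so HaxK is active.
Activator HaxK is present, so *qilN* is transcribed.
→ *qilN* is ON in B.

B only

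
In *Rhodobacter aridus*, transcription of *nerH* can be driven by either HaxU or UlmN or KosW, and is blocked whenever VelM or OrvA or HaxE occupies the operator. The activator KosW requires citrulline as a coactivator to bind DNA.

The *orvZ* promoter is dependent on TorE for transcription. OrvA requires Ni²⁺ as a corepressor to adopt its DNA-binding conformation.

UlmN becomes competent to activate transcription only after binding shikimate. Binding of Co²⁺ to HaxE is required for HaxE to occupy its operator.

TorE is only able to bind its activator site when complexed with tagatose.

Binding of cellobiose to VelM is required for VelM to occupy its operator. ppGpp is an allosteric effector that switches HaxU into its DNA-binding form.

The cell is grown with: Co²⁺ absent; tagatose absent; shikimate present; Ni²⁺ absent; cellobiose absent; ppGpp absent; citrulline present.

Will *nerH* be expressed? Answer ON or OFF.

ppGpp is absent, so HaxU is inactive.
Shikimate is present, so UlmN is active.
Citrulline is present, so KosW is active.
Cellobiose is absent, so VelM is inactive.
Ni²⁺ is absent, so OrvA is inactive.
Co²⁺ is absent, so HaxE is inactive.
Activator UlmN is present, so *nerH* is transcribed.

ON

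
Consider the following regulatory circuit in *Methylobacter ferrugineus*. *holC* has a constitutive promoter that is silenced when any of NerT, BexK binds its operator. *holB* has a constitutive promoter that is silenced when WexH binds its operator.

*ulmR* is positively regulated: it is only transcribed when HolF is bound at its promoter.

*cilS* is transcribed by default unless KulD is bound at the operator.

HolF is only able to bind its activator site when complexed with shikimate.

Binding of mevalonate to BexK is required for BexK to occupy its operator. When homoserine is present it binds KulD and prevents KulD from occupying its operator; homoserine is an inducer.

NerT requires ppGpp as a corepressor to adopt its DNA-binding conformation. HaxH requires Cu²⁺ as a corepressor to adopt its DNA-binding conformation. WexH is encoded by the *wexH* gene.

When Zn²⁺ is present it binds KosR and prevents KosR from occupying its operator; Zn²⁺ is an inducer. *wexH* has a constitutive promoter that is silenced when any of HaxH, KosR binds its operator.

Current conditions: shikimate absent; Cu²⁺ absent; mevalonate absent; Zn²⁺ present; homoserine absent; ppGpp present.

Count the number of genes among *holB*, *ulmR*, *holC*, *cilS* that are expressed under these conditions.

Cu²⁺ is absent, so HaxH is inactive.
Zn²⁺ is present, so KosR is inactive.
With no repressor bound, *wexH* is transcribed.
So WexH is produced and active.
With repressor WexH bound, *holB* is not transcribed.
→ *holB* is OFF.
Shikimate is absent, so HolF is inactive.
Required activator HolF is absent, so *ulmR* is not transcribed.
→ *ulmR* is OFF.
ppGpp is present, so NerT is active.
Mevalonate is absent, so BexK is inactive.
With repressor NerT bound, *holC* is not transcribed.
→ *holC* is OFF.
Homoserine is absent, so KulD is active.
With repressor KulD bound, *cilS* is not transcribed.
→ *cilS* is OFF.
0 of the 4 genes are transcribed.

0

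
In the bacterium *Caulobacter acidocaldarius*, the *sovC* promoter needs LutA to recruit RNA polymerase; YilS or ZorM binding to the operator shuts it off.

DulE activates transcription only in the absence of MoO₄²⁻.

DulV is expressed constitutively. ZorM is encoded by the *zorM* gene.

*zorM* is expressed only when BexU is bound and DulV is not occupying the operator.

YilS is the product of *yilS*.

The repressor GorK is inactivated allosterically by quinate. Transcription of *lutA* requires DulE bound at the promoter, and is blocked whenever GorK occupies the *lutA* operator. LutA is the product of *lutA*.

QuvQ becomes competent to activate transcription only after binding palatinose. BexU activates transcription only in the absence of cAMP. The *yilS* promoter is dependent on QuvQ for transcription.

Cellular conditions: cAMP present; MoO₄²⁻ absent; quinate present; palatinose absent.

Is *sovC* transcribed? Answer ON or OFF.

MoO₄²⁻ is absent, so DulE is active.
Quinate is present, so GorK is inactive.
No repressor is bound and DulE is active, so *lutA* is transcribed.
So LutA is produced and active.
Palatinose is absent, so QuvQ is inactive.
Required activator QuvQ is absent, so *yilS* is not transcribed.
So YilS is not produced.
cAMP is present, so BexU is inactive.
DulV is produced constitutively and is active.
With repressor DulV bound, *zorM* is not transcribed.
So ZorM is not produced.
No repressor is bound and LutA is active, so *sovC* is transcribed.

ON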